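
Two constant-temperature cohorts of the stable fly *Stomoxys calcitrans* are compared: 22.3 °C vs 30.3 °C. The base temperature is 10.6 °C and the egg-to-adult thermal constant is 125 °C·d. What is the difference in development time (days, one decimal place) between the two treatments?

4.3 days

At 22.3 °C: 125 / (22.3 − 10.6) = 125 / 11.7 = 10.684 d.
At 30.3 °C: 125 / (30.3 − 10.6) = 125 / 19.7 = 6.345 d.
Difference = |10.684 − 6.345| = 4.339 ≈ 4.3 days.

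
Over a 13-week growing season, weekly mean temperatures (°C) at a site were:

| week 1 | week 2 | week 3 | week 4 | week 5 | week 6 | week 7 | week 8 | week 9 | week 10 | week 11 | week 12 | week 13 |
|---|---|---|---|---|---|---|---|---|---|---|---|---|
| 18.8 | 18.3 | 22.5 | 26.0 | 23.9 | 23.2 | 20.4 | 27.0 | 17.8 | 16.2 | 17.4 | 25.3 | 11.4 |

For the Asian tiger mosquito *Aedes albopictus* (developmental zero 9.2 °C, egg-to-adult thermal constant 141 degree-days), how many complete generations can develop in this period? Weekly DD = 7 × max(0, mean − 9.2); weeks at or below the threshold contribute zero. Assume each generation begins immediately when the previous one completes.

Weekly DD (7 × max(0, T̄ − 9.2)): 67.2, 63.7, 93.1, 117.6, 102.9, 98.0, 78.4, 124.6, 60.2, 49.0, 57.4, 112.7, 15.4.
Season total = 1040.2 DD.
Complete generations = ⌊1040.2 / 141⌋ = 7.

7 generations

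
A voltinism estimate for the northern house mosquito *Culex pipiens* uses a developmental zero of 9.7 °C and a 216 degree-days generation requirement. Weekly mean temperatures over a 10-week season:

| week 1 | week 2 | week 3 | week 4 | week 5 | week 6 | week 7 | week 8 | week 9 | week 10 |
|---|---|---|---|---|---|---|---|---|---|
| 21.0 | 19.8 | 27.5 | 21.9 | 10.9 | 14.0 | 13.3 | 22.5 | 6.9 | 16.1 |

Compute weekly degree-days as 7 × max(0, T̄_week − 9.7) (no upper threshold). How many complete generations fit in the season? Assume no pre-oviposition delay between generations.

2 generations

Weekly DD (7 × max(0, T̄ − 9.7)): 79.1, 70.7, 124.6, 85.4, 8.4, 30.1, 25.2, 89.6, 0.0, 44.8.
Season total = 557.9 DD.
Complete generations = ⌊557.9 / 216⌋ = 2.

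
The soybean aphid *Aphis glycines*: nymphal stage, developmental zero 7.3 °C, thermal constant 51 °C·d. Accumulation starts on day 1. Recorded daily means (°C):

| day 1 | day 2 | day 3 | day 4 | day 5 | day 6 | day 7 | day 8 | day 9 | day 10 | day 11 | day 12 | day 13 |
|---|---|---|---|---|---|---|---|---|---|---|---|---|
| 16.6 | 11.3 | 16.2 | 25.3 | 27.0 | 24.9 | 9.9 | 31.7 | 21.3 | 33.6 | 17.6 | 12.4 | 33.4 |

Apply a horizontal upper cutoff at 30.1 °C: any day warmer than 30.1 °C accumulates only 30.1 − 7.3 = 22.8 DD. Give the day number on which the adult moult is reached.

Daily DD above 7.3 °C (capped at 22.8): 9.3, 4.0, 8.9, 18.0, 19.7, 17.6, 2.6, 22.8, 14.0, 22.8, 10.3, 5.1, 22.8.
Cumulative: 9.3, 13.3, 22.2, 40.2, 59.9, 77.5, 80.1, 102.9, 116.9, 139.7, 150.0, 155.1, 177.9.
The total first reaches 51 DD on day 5.

day 5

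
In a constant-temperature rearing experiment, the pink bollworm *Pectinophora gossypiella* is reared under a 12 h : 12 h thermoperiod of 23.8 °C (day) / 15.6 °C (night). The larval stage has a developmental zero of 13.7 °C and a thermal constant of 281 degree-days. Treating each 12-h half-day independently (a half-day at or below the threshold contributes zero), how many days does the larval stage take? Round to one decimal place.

46.8 days

Day half: max(0, 23.8 − 13.7) × 0.5 = 10.1 × 0.5 = 5.05 DD.
Night half: max(0, 15.6 − 13.7) × 0.5 = 1.9 × 0.5 = 0.95 DD.
Per 24 h: 6.00 DD/day.
Duration = 281 / 6.00 = 46.833 ≈ 46.8 days.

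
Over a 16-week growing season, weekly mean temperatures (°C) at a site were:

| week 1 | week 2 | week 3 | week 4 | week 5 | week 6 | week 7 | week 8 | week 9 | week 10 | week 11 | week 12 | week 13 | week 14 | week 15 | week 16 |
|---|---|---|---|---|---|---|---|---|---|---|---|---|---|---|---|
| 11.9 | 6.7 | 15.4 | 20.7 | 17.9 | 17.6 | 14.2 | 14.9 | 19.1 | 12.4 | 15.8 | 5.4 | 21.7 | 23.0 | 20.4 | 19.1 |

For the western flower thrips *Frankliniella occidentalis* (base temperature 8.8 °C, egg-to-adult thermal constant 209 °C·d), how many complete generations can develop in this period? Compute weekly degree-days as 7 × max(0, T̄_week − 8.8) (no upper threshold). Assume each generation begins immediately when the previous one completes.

4 generations

Weekly DD (7 × max(0, T̄ − 8.8)): 21.7, 0.0, 46.2, 83.3, 63.7, 61.6, 37.8, 42.7, 72.1, 25.2, 49.0, 0.0, 90.3, 99.4, 81.2, 72.1.
Season total = 846.3 DD.
Complete generations = ⌊846.3 / 209⌋ = 4.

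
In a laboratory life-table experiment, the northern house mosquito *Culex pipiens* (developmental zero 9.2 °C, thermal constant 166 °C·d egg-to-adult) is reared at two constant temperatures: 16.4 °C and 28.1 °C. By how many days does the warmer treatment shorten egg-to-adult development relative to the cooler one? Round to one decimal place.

At 16.4 °C: 166 / (16.4 − 9.2) = 166 / 7.2 = 23.056 d.
At 28.1 °C: 166 / (28.1 − 9.2) = 166 / 18.9 = 8.783 d.
Difference = |23.056 − 8.783| = 14.272 ≈ 14.3 days.

14.3 days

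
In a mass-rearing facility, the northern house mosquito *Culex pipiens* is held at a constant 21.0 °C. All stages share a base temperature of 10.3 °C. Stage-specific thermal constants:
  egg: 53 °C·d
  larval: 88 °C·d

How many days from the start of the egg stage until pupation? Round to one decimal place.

Daily accumulation at 21.0 °C = 21.0 − 10.3 = 10.7 DD/day.
Total K = 53 + 88 = 141 DD.
Total duration = 141 / 10.7 = 13.178 ≈ 13.2 days.

13.2 days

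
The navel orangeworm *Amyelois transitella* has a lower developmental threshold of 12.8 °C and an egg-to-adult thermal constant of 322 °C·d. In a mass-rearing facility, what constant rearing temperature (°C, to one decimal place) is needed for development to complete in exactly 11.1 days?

41.8 °C

Required daily accumulation = 322 / 11.1 = 29.009 DD/day.
T = T_base + 29.009 = 12.8 + 29.009 = 41.809 ≈ 41.8 °C.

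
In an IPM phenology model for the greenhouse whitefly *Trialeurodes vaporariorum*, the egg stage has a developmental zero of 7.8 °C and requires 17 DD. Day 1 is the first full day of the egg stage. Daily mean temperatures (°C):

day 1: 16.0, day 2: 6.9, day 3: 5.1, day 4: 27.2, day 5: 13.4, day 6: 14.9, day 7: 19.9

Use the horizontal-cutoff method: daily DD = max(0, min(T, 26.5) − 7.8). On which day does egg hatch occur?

day 4

Daily DD above 7.8 °C (capped at 18.7): 8.2, 0.0, 0.0, 18.7, 5.6, 7.1, 12.1.
Cumulative: 8.2, 8.2, 8.2, 26.9, 32.5, 39.6, 51.7.
The total first reaches 17 DD on day 4.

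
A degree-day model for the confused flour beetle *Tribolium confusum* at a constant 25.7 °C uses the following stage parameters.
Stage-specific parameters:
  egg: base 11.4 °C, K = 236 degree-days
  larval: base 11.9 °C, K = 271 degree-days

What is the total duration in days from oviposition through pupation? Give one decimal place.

36.1 days

egg: 236 / (25.7 − 11.4) = 236 / 14.3 = 16.503 d.
larval: 271 / (25.7 − 11.9) = 271 / 13.8 = 19.638 d.
Sum = 36.141 ≈ 36.1 days.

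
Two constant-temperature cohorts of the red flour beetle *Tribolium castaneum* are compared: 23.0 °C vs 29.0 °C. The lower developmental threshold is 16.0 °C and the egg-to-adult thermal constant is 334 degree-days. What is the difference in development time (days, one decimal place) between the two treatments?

At 23.0 °C: 334 / (23.0 − 16.0) = 334 / 7.0 = 47.714 d.
At 29.0 °C: 334 / (29.0 − 16.0) = 334 / 13.0 = 25.692 d.
Difference = |47.714 − 25.692| = 22.022 ≈ 22.0 days.

22.0 days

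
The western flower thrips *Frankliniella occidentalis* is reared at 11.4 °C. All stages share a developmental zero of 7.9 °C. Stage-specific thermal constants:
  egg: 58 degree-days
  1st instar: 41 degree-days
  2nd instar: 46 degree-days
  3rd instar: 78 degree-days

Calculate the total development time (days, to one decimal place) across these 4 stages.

63.7 days

Daily accumulation at 11.4 °C = 11.4 − 7.9 = 3.5 DD/day.
Total K = 58 + 41 + 46 + 78 = 223 DD.
Total duration = 223 / 3.5 = 63.714 ≈ 63.7 days.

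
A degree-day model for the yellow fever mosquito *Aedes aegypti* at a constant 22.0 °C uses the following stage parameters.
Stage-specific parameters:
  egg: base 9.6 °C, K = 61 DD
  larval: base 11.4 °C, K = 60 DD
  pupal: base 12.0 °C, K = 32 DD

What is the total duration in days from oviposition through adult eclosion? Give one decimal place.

egg: 61 / (22.0 − 9.6) = 61 / 12.4 = 4.919 d.
larval: 60 / (22.0 − 11.4) = 60 / 10.6 = 5.660 d.
pupal: 32 / (22.0 − 12.0) = 32 / 10.0 = 3.200 d.
Sum = 13.780 ≈ 13.8 days.

13.8 days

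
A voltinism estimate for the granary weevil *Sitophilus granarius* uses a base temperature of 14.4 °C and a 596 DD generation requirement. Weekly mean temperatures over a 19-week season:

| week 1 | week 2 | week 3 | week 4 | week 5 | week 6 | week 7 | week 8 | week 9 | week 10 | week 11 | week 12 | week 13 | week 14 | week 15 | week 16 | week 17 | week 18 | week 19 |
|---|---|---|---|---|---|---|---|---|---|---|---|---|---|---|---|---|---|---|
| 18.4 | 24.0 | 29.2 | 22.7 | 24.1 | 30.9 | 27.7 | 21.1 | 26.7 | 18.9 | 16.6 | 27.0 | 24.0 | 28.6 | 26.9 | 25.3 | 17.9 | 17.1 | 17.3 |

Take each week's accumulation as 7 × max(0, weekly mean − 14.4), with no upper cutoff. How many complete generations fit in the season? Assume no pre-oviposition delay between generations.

2 generations

Weekly DD (7 × max(0, T̄ − 14.4)): 28.0, 67.2, 103.6, 58.1, 67.9, 115.5, 93.1, 46.9, 86.1, 31.5, 15.4, 88.2, 67.2, 99.4, 87.5, 76.3, 24.5, 18.9, 20.3.
Season total = 1195.6 DD.
Complete generations = ⌊1195.6 / 596⌋ = 2.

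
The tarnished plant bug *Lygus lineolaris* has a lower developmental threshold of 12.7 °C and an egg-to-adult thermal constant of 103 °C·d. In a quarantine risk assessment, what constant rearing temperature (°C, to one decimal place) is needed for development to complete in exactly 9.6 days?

23.4 °C

Required daily accumulation = 103 / 9.6 = 10.729 DD/day.
T = T_base + 10.729 = 12.7 + 10.729 = 23.429 ≈ 23.4 °C.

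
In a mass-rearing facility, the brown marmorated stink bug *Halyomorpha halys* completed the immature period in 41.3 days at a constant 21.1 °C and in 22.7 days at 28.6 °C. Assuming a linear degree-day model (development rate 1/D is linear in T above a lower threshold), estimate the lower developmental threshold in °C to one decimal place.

11.9 °C

Linear rate model ⇒ the product D·(T − T_b) is constant across temperatures.
41.3·(21.1 − T_b) = 22.7·(28.6 − T_b)
T_b = (41.3·21.1 − 22.7·28.6) / (41.3 − 22.7) = 222.21 / 18.6 = 11.947 °C ≈ 11.9 °C.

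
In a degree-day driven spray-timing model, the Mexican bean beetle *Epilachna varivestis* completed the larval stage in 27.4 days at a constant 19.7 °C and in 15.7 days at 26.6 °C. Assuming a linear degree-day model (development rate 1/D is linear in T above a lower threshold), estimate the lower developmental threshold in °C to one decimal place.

Under the model K = D·(T − T_b), so D₁·(T₁ − T_b) = D₂·(T₂ − T_b).
27.4·(19.7 − T_b) = 15.7·(26.6 − T_b)
T_b = (27.4·19.7 − 15.7·26.6) / (27.4 − 15.7) = 122.16 / 11.7 = 10.441 °C ≈ 10.4 °C.

10.4 °C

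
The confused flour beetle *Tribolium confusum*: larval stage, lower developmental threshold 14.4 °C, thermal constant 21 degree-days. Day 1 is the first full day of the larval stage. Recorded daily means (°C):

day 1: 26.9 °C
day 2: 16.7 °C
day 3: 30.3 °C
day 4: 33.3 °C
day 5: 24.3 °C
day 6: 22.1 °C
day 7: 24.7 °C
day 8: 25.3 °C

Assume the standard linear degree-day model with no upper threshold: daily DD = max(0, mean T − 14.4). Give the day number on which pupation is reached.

day 3

Daily DD above 14.4 °C: 12.5, 2.3, 15.9, 18.9, 9.9, 7.7, 10.3, 10.9.
Cumulative: 12.5, 14.8, 30.7, 49.6, 59.5, 67.2, 77.5, 88.4.
The total first reaches 21 DD on day 3.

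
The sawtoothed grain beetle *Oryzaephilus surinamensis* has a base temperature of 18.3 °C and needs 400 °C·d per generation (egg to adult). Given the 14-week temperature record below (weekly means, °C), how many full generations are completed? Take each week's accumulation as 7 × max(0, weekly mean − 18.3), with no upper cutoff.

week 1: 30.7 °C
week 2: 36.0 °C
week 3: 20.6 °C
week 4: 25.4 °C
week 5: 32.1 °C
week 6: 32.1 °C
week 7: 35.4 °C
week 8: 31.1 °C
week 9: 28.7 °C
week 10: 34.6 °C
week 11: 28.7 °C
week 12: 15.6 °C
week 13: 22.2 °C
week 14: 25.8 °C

2 generations

Weekly DD (7 × max(0, T̄ − 18.3)): 86.8, 123.9, 16.1, 49.7, 96.6, 96.6, 119.7, 89.6, 72.8, 114.1, 72.8, 0.0, 27.3, 52.5.
Season total = 1018.5 DD.
Complete generations = ⌊1018.5 / 400⌋ = 2.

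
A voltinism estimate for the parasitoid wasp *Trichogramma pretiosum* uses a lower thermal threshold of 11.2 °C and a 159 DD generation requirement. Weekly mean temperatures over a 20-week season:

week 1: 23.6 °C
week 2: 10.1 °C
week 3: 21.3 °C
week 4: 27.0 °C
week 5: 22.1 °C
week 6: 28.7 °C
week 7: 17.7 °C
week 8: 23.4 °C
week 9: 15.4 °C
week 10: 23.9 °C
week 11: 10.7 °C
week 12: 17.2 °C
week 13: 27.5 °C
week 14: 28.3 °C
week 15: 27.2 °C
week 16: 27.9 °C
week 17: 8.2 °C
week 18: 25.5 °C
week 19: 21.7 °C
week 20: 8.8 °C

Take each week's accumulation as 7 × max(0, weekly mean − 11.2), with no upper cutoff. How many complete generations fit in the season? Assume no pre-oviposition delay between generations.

Weekly DD (7 × max(0, T̄ − 11.2)): 86.8, 0.0, 70.7, 110.6, 76.3, 122.5, 45.5, 85.4, 29.4, 88.9, 0.0, 42.0, 114.1, 119.7, 112.0, 116.9, 0.0, 100.1, 73.5, 0.0.
Season total = 1394.4 DD.
Complete generations = ⌊1394.4 / 159⌋ = 8.

8 generations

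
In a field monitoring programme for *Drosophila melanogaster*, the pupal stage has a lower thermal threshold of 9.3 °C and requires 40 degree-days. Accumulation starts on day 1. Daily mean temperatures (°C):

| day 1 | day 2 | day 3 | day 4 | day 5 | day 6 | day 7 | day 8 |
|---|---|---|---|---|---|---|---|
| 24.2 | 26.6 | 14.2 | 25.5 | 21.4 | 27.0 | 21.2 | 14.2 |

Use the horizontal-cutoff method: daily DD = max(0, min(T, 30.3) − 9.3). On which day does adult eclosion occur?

Daily DD above 9.3 °C (capped at 21.0): 14.9, 17.3, 4.9, 16.2, 12.1, 17.7, 11.9, 4.9.
Cumulative: 14.9, 32.2, 37.1, 53.3, 65.4, 83.1, 95.0, 99.9.
The total first reaches 40 DD on day 4.

day 4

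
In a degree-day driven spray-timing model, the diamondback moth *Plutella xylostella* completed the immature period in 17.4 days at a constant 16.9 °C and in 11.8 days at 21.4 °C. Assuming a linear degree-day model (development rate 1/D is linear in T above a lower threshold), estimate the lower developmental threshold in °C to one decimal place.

Linear rate model ⇒ the product D·(T − T_b) is constant across temperatures.
17.4·(16.9 − T_b) = 11.8·(21.4 − T_b)
T_b = (17.4·16.9 − 11.8·21.4) / (17.4 − 11.8) = 41.54 / 5.6 = 7.418 °C ≈ 7.4 °C.

7.4 °C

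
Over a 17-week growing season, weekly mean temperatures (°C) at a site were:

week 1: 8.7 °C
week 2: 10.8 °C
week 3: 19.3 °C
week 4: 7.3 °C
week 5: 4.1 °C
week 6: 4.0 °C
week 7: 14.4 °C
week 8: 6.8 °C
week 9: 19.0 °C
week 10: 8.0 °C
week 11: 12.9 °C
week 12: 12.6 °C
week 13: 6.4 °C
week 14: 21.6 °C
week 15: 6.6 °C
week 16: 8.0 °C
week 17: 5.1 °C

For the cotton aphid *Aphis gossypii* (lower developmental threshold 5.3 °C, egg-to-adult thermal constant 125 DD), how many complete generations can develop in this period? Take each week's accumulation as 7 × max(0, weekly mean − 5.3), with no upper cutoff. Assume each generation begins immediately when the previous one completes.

Weekly DD (7 × max(0, T̄ − 5.3)): 23.8, 38.5, 98.0, 14.0, 0.0, 0.0, 63.7, 10.5, 95.9, 18.9, 53.2, 51.1, 7.7, 114.1, 9.1, 18.9, 0.0.
Season total = 617.4 DD.
Complete generations = ⌊617.4 / 125⌋ = 4.

4 generations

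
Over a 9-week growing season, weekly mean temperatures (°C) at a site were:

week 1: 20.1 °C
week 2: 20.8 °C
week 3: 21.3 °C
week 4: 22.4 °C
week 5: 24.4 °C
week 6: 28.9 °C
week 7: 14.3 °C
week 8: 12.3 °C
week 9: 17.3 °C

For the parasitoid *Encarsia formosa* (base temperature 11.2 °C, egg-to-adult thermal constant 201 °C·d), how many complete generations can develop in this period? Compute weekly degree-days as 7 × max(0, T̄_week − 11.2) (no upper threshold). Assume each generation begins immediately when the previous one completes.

2 generations

Weekly DD (7 × max(0, T̄ − 11.2)): 62.3, 67.2, 70.7, 78.4, 92.4, 123.9, 21.7, 7.7, 42.7.
Season total = 567.0 DD.
Complete generations = ⌊567.0 / 201⌋ = 2.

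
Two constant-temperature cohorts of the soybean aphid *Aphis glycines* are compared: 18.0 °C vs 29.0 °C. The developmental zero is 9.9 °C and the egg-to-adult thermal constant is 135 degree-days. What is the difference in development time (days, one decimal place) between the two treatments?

9.6 days

At 18.0 °C: 135 / (18.0 − 9.9) = 135 / 8.1 = 16.667 d.
At 29.0 °C: 135 / (29.0 − 9.9) = 135 / 19.1 = 7.068 d.
Difference = |16.667 − 7.068| = 9.599 ≈ 9.6 days.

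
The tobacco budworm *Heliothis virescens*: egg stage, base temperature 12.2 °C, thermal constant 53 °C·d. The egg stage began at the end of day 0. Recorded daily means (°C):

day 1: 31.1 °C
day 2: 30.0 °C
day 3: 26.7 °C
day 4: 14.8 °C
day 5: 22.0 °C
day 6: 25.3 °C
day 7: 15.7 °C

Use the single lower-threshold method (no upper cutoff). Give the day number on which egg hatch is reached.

Daily DD above 12.2 °C: 18.9, 17.8, 14.5, 2.6, 9.8, 13.1, 3.5.
Cumulative: 18.9, 36.7, 51.2, 53.8, 63.6, 76.7, 80.2.
The total first reaches 53 DD on day 4.

day 4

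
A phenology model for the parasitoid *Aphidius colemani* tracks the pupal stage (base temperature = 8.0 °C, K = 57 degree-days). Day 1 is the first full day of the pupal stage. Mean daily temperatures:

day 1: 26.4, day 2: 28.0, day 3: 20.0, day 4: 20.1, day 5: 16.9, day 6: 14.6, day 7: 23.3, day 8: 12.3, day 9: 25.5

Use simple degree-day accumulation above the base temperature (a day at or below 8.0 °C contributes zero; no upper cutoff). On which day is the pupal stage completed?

Daily DD above 8.0 °C: 18.4, 20.0, 12.0, 12.1, 8.9, 6.6, 15.3, 4.3, 17.5.
Cumulative: 18.4, 38.4, 50.4, 62.5, 71.4, 78.0, 93.3, 97.6, 115.1.
The total first reaches 57 DD on day 4.

day 4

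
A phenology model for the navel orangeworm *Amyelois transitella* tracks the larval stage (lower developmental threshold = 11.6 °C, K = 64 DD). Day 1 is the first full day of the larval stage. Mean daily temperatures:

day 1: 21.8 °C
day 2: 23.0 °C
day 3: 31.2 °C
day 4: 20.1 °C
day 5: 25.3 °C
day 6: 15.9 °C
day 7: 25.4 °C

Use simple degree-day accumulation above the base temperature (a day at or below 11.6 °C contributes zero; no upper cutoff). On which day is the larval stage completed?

day 6

Daily DD above 11.6 °C: 10.2, 11.4, 19.6, 8.5, 13.7, 4.3, 13.8.
Cumulative: 10.2, 21.6, 41.2, 49.7, 63.4, 67.7, 81.5.
The total first reaches 64 DD on day 6.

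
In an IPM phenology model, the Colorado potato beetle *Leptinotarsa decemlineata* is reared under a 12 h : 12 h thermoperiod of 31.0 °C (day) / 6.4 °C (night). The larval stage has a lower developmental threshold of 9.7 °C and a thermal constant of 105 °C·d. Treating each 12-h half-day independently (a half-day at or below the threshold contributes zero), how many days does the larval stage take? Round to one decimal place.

Day half: max(0, 31.0 − 9.7) × 0.5 = 21.3 × 0.5 = 10.65 DD.
Night half: max(0, 6.4 − 9.7) × 0.5 = 0.0 × 0.5 = 0.00 DD.
Per 24 h: 10.65 DD/day.
Duration = 105 / 10.65 = 9.859 ≈ 9.9 days.

9.9 days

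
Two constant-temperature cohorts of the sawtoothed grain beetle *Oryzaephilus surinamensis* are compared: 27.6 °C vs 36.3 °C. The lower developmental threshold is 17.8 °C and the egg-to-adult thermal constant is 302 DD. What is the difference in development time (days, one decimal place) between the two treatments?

At 27.6 °C: 302 / (27.6 − 17.8) = 302 / 9.8 = 30.816 d.
At 36.3 °C: 302 / (36.3 − 17.8) = 302 / 18.5 = 16.324 d.
Difference = |30.816 − 16.324| = 14.492 ≈ 14.5 days.

14.5 days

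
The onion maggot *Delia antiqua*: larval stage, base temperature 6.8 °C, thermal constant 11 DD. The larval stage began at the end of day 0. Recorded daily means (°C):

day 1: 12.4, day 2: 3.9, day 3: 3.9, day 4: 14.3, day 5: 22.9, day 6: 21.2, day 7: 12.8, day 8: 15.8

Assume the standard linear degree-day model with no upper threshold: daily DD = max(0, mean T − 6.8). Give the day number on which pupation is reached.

day 4

Daily DD above 6.8 °C: 5.6, 0.0, 0.0, 7.5, 16.1, 14.4, 6.0, 9.0.
Cumulative: 5.6, 5.6, 5.6, 13.1, 29.2, 43.6, 49.6, 58.6.
The total first reaches 11 DD on day 4.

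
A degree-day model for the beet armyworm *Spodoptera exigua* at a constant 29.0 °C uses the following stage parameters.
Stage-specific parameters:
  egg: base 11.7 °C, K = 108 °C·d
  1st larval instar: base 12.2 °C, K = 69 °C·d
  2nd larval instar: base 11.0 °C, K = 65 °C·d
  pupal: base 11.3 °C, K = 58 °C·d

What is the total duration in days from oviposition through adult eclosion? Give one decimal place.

17.2 days

egg: 108 / (29.0 − 11.7) = 108 / 17.3 = 6.243 d.
1st larval instar: 69 / (29.0 − 12.2) = 69 / 16.8 = 4.107 d.
2nd larval instar: 65 / (29.0 − 11.0) = 65 / 18.0 = 3.611 d.
pupal: 58 / (29.0 − 11.3) = 58 / 17.7 = 3.277 d.
Sum = 17.238 ≈ 17.2 days.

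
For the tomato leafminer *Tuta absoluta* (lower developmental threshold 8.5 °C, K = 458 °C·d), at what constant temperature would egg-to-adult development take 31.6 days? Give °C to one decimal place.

23.0 °C

Required daily accumulation = 458 / 31.6 = 14.494 DD/day.
T = T_base + 14.494 = 8.5 + 14.494 = 22.994 ≈ 23.0 °C.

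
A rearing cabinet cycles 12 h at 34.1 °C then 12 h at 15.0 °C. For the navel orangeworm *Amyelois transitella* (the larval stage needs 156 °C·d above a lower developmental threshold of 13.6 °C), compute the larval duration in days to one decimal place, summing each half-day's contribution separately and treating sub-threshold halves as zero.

Day half: max(0, 34.1 − 13.6) × 0.5 = 20.5 × 0.5 = 10.25 DD.
Night half: max(0, 15.0 − 13.6) × 0.5 = 1.4 × 0.5 = 0.70 DD.
Per 24 h: 10.95 DD/day.
Duration = 156 / 10.95 = 14.247 ≈ 14.2 days.

14.2 days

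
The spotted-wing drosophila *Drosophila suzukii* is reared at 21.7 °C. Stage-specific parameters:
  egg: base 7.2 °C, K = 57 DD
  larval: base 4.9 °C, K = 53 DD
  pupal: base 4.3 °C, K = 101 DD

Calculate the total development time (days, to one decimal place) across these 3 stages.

egg: 57 / (21.7 − 7.2) = 57 / 14.5 = 3.931 d.
larval: 53 / (21.7 − 4.9) = 53 / 16.8 = 3.155 d.
pupal: 101 / (21.7 − 4.3) = 101 / 17.4 = 5.805 d.
Sum = 12.890 ≈ 12.9 days.

12.9 days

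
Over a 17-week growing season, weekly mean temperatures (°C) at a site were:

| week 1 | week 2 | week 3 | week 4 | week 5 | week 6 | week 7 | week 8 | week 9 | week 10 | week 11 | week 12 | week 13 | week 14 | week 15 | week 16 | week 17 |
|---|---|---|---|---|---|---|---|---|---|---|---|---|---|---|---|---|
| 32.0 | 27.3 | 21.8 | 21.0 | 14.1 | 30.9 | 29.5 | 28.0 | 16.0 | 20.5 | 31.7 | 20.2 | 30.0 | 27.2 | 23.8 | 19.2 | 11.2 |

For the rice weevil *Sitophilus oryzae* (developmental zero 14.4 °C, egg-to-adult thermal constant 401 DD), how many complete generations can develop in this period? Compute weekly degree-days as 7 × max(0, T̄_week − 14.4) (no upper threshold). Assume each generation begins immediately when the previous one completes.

Weekly DD (7 × max(0, T̄ − 14.4)): 123.2, 90.3, 51.8, 46.2, 0.0, 115.5, 105.7, 95.2, 11.2, 42.7, 121.1, 40.6, 109.2, 89.6, 65.8, 33.6, 0.0.
Season total = 1141.7 DD.
Complete generations = ⌊1141.7 / 401⌋ = 2.

2 generations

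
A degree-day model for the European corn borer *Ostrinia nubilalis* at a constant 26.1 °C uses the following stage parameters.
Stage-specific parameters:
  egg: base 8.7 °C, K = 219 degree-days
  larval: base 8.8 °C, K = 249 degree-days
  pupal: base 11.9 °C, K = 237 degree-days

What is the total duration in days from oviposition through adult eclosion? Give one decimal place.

43.7 days

egg: 219 / (26.1 − 8.7) = 219 / 17.4 = 12.586 d.
larval: 249 / (26.1 − 8.8) = 249 / 17.3 = 14.393 d.
pupal: 237 / (26.1 − 11.9) = 237 / 14.2 = 16.690 d.
Sum = 43.669 ≈ 43.7 days.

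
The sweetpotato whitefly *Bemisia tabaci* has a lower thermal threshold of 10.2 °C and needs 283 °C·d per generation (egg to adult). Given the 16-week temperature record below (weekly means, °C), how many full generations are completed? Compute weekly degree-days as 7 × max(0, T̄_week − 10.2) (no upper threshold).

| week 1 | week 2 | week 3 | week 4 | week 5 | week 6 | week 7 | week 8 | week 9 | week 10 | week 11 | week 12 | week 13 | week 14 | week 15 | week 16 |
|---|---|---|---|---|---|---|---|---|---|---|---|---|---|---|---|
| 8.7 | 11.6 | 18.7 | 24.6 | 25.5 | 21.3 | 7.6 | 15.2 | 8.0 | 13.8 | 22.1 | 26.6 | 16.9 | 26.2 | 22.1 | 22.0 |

3 generations

Weekly DD (7 × max(0, T̄ − 10.2)): 0.0, 9.8, 59.5, 100.8, 107.1, 77.7, 0.0, 35.0, 0.0, 25.2, 83.3, 114.8, 46.9, 112.0, 83.3, 82.6.
Season total = 938.0 DD.
Complete generations = ⌊938.0 / 283⌋ = 3.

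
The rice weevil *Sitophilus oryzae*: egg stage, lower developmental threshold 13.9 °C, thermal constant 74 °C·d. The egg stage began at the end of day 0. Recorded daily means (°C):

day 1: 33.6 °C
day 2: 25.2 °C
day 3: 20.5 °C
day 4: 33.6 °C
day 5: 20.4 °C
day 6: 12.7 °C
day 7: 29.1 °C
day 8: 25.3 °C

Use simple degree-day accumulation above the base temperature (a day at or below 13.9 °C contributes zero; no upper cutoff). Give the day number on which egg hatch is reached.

Daily DD above 13.9 °C: 19.7, 11.3, 6.6, 19.7, 6.5, 0.0, 15.2, 11.4.
Cumulative: 19.7, 31.0, 37.6, 57.3, 63.8, 63.8, 79.0, 90.4.
The total first reaches 74 DD on day 7.

day 7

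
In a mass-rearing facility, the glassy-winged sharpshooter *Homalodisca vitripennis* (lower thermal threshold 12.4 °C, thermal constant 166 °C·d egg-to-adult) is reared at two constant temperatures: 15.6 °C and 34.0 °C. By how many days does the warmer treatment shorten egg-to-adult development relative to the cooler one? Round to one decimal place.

44.2 days

At 15.6 °C: 166 / (15.6 − 12.4) = 166 / 3.2 = 51.875 d.
At 34.0 °C: 166 / (34.0 − 12.4) = 166 / 21.6 = 7.685 d.
Difference = |51.875 − 7.685| = 44.190 ≈ 44.2 days.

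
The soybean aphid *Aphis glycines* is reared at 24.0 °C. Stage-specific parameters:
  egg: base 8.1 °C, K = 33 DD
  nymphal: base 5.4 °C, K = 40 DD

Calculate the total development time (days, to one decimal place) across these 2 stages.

egg: 33 / (24.0 − 8.1) = 33 / 15.9 = 2.075 d.
nymphal: 40 / (24.0 − 5.4) = 40 / 18.6 = 2.151 d.
Sum = 4.226 ≈ 4.2 days.

4.2 days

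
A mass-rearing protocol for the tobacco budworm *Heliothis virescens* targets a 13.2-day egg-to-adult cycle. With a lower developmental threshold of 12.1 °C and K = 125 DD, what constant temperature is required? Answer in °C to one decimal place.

Required daily accumulation = 125 / 13.2 = 9.470 DD/day.
T = T_base + 9.470 = 12.1 + 9.470 = 21.570 ≈ 21.6 °C.

21.6 °C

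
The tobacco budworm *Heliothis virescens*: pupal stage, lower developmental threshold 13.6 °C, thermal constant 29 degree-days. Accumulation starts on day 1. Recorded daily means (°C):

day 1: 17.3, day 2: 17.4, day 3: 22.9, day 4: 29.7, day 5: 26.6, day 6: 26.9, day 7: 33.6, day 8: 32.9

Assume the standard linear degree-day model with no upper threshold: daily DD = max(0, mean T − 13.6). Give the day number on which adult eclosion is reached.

day 4

Daily DD above 13.6 °C: 3.7, 3.8, 9.3, 16.1, 13.0, 13.3, 20.0, 19.3.
Cumulative: 3.7, 7.5, 16.8, 32.9, 45.9, 59.2, 79.2, 98.5.
The total first reaches 29 DD on day 4.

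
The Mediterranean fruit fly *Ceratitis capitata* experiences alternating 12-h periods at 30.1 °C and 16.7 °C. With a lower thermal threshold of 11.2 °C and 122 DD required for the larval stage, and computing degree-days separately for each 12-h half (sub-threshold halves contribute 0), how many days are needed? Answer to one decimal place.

10.0 days

Day half: max(0, 30.1 − 11.2) × 0.5 = 18.9 × 0.5 = 9.45 DD.
Night half: max(0, 16.7 − 11.2) × 0.5 = 5.5 × 0.5 = 2.75 DD.
Per 24 h: 12.20 DD/day.
Duration = 122 / 12.20 = 10.000 ≈ 10.0 days.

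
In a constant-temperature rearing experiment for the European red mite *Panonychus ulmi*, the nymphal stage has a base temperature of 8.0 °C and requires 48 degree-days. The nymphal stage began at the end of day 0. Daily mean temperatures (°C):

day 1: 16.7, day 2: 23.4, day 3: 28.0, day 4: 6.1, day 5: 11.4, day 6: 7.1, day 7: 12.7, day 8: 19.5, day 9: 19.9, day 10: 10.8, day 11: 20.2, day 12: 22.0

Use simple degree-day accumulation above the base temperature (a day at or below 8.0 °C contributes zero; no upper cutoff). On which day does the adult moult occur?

Daily DD above 8.0 °C: 8.7, 15.4, 20.0, 0.0, 3.4, 0.0, 4.7, 11.5, 11.9, 2.8, 12.2, 14.0.
Cumulative: 8.7, 24.1, 44.1, 44.1, 47.5, 47.5, 52.2, 63.7, 75.6, 78.4, 90.6, 104.6.
The total first reaches 48 DD on day 7.

day 7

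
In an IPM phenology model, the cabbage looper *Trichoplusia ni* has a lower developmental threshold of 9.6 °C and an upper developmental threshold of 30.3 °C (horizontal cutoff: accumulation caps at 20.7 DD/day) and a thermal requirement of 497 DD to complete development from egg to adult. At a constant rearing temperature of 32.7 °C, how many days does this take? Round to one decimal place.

Temperature 32.7 °C exceeds the upper threshold, so daily accumulation caps at 30.3 − 9.6 = 20.7 DD/day.
Duration = 497 / 20.7 = 24.010 ≈ 24.0 days.

24.0 days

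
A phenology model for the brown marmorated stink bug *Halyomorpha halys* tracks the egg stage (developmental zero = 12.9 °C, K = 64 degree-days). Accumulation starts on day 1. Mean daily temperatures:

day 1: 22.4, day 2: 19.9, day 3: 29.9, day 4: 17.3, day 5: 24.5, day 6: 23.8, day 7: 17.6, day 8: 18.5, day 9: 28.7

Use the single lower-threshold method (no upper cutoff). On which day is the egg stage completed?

Daily DD above 12.9 °C: 9.5, 7.0, 17.0, 4.4, 11.6, 10.9, 4.7, 5.6, 15.8.
Cumulative: 9.5, 16.5, 33.5, 37.9, 49.5, 60.4, 65.1, 70.7, 86.5.
The total first reaches 64 DD on day 7.

day 7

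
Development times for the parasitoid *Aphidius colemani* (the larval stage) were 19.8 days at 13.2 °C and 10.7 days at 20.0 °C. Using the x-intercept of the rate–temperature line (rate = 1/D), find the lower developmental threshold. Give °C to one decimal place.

Linear rate model ⇒ the product D·(T − T_b) is constant across temperatures.
19.8·(13.2 − T_b) = 10.7·(20.0 − T_b)
T_b = (19.8·13.2 − 10.7·20.0) / (19.8 − 10.7) = 47.36 / 9.1 = 5.204 °C ≈ 5.2 °C.

5.2 °C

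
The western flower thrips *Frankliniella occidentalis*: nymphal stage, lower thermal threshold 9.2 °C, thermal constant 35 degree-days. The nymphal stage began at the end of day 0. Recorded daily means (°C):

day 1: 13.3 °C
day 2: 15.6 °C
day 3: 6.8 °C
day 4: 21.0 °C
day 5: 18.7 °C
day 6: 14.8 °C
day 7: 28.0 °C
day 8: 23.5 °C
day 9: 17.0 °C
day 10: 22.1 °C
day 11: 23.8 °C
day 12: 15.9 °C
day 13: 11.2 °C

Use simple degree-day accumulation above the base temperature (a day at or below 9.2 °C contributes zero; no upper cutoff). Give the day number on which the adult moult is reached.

Daily DD above 9.2 °C: 4.1, 6.4, 0.0, 11.8, 9.5, 5.6, 18.8, 14.3, 7.8, 12.9, 14.6, 6.7, 2.0.
Cumulative: 4.1, 10.5, 10.5, 22.3, 31.8, 37.4, 56.2, 70.5, 78.3, 91.2, 105.8, 112.5, 114.5.
The total first reaches 35 DD on day 6.

day 6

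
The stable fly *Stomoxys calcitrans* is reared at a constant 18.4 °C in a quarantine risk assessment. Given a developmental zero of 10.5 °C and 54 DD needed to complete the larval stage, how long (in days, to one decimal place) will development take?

6.8 days

Daily accumulation = 18.4 − 10.5 = 7.9 DD/day.
Duration = 54 / 7.9 = 6.835 ≈ 6.8 days.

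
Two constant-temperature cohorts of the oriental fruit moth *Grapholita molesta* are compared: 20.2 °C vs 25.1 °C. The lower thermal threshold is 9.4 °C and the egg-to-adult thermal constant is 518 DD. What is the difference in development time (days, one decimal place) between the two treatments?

15.0 days

At 20.2 °C: 518 / (20.2 − 9.4) = 518 / 10.8 = 47.963 d.
At 25.1 °C: 518 / (25.1 − 9.4) = 518 / 15.7 = 32.994 d.
Difference = |47.963 − 32.994| = 14.969 ≈ 15.0 days.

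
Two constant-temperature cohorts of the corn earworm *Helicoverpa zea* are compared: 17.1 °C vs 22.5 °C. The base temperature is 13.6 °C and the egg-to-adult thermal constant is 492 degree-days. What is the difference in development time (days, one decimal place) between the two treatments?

85.3 days

At 17.1 °C: 492 / (17.1 − 13.6) = 492 / 3.5 = 140.571 d.
At 22.5 °C: 492 / (22.5 − 13.6) = 492 / 8.9 = 55.281 d.
Difference = |140.571 − 55.281| = 85.291 ≈ 85.3 days.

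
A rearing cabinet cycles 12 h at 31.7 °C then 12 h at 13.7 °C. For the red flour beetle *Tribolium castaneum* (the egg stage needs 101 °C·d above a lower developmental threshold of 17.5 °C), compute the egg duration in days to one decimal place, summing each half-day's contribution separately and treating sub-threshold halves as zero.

14.2 days

Day half: max(0, 31.7 − 17.5) × 0.5 = 14.2 × 0.5 = 7.10 DD.
Night half: max(0, 13.7 − 17.5) × 0.5 = 0.0 × 0.5 = 0.00 DD.
Per 24 h: 7.10 DD/day.
Duration = 101 / 7.10 = 14.225 ≈ 14.2 days.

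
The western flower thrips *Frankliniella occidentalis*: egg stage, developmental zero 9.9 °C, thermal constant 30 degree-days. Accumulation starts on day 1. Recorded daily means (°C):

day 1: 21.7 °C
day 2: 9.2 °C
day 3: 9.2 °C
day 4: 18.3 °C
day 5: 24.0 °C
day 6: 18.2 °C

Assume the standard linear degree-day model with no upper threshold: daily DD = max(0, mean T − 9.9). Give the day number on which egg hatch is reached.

day 5

Daily DD above 9.9 °C: 11.8, 0.0, 0.0, 8.4, 14.1, 8.3.
Cumulative: 11.8, 11.8, 11.8, 20.2, 34.3, 42.6.
The total first reaches 30 DD on day 5.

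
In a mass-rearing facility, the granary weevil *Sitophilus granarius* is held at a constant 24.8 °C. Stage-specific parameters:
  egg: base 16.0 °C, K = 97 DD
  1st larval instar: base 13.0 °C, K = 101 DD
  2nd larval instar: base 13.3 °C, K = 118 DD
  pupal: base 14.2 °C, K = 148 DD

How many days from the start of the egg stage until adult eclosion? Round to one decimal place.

egg: 97 / (24.8 − 16.0) = 97 / 8.8 = 11.023 d.
1st larval instar: 101 / (24.8 − 13.0) = 101 / 11.8 = 8.559 d.
2nd larval instar: 118 / (24.8 − 13.3) = 118 / 11.5 = 10.261 d.
pupal: 148 / (24.8 − 14.2) = 148 / 10.6 = 13.962 d.
Sum = 43.805 ≈ 43.8 days.

43.8 days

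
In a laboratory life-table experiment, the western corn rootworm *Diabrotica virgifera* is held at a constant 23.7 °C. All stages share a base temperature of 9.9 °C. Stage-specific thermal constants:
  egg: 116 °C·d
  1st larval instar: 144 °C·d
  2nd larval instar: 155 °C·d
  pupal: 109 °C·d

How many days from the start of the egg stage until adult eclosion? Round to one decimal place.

38.0 days

Daily accumulation at 23.7 °C = 23.7 − 9.9 = 13.8 DD/day.
Total K = 116 + 144 + 155 + 109 = 524 DD.
Total duration = 524 / 13.8 = 37.971 ≈ 38.0 days.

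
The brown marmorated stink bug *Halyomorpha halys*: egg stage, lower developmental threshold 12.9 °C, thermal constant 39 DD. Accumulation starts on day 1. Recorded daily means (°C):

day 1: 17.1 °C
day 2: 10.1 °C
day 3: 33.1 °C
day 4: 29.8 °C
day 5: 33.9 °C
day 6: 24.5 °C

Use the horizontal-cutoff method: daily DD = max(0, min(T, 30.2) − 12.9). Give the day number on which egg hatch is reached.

day 5

Daily DD above 12.9 °C (capped at 17.3): 4.2, 0.0, 17.3, 16.9, 17.3, 11.6.
Cumulative: 4.2, 4.2, 21.5, 38.4, 55.7, 67.3.
The total first reaches 39 DD on day 5.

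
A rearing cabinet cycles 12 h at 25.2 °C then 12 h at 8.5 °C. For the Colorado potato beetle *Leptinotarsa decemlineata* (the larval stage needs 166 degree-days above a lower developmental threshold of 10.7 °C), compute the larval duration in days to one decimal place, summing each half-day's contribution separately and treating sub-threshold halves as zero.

22.9 days

Day half: max(0, 25.2 − 10.7) × 0.5 = 14.5 × 0.5 = 7.25 DD.
Night half: max(0, 8.5 − 10.7) × 0.5 = 0.0 × 0.5 = 0.00 DD.
Per 24 h: 7.25 DD/day.
Duration = 166 / 7.25 = 22.897 ≈ 22.9 days.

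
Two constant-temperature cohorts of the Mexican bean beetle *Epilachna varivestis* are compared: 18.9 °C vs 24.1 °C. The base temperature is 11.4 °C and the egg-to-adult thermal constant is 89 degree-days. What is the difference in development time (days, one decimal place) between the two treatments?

At 18.9 °C: 89 / (18.9 − 11.4) = 89 / 7.5 = 11.867 d.
At 24.1 °C: 89 / (24.1 − 11.4) = 89 / 12.7 = 7.008 d.
Difference = |11.867 − 7.008| = 4.859 ≈ 4.9 days.

4.9 days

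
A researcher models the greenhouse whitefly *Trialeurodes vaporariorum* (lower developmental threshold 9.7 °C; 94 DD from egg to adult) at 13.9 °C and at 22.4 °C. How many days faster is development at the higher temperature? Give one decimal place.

At 13.9 °C: 94 / (13.9 − 9.7) = 94 / 4.2 = 22.381 d.
At 22.4 °C: 94 / (22.4 − 9.7) = 94 / 12.7 = 7.402 d.
Difference = |22.381 − 7.402| = 14.979 ≈ 15.0 days.

15.0 days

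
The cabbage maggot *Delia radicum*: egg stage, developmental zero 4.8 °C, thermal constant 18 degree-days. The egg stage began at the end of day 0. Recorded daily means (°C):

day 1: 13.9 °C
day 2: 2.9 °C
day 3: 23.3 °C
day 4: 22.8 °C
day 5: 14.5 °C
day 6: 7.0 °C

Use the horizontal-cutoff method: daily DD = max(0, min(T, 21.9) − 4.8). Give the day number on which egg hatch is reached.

day 3

Daily DD above 4.8 °C (capped at 17.1): 9.1, 0.0, 17.1, 17.1, 9.7, 2.2.
Cumulative: 9.1, 9.1, 26.2, 43.3, 53.0, 55.2.
The total first reaches 18 DD on day 3.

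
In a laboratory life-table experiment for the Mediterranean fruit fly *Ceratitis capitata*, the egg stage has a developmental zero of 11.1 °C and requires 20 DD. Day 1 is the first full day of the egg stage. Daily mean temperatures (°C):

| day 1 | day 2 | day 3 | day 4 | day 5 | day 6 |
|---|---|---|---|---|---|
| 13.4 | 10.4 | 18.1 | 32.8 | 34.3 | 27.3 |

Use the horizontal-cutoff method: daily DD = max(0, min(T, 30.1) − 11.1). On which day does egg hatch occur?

Daily DD above 11.1 °C (capped at 19.0): 2.3, 0.0, 7.0, 19.0, 19.0, 16.2.
Cumulative: 2.3, 2.3, 9.3, 28.3, 47.3, 63.5.
The total first reaches 20 DD on day 4.

day 4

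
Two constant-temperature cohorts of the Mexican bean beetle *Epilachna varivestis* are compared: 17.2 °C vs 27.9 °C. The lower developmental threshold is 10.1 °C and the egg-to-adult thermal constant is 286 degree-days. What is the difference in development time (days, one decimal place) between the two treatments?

At 17.2 °C: 286 / (17.2 − 10.1) = 286 / 7.1 = 40.282 d.
At 27.9 °C: 286 / (27.9 − 10.1) = 286 / 17.8 = 16.067 d.
Difference = |40.282 − 16.067| = 24.214 ≈ 24.2 days.

24.2 days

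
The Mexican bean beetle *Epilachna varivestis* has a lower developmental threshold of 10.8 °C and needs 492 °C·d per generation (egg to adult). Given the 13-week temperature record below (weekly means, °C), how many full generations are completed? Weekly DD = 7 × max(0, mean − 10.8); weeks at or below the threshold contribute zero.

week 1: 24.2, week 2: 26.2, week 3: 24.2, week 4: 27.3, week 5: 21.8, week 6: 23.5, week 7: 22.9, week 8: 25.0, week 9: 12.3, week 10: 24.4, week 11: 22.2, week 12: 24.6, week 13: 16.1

2 generations

Weekly DD (7 × max(0, T̄ − 10.8)): 93.8, 107.8, 93.8, 115.5, 77.0, 88.9, 84.7, 99.4, 10.5, 95.2, 79.8, 96.6, 37.1.
Season total = 1080.1 DD.
Complete generations = ⌊1080.1 / 492⌋ = 2.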